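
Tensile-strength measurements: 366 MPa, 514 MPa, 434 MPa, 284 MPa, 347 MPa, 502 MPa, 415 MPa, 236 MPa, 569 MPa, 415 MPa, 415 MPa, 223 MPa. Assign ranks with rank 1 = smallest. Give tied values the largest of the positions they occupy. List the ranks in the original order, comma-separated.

5, 11, 9, 3, 4, 10, 8, 2, 12, 8, 8, 1

Sorted (ascending): 223, 236, 284, 347, 366, 415, 415, 415, 434, 502, 514, 569
The 3 values of 415 occupy positions 6–8 → each gets rank 8.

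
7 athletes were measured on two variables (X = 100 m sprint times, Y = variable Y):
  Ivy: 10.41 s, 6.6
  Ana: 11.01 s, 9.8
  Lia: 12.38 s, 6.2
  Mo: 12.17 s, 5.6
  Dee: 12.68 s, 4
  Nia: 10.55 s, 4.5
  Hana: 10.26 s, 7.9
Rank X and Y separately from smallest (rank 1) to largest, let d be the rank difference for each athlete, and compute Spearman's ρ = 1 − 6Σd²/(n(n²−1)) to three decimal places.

-0.571

Ranks of variable 1: 2, 4, 6, 5, 7, 3, 1
Ranks of variable 2: 5, 7, 4, 3, 1, 2, 6
d = r₁ − r₂: -3, -3, 2, 2, 6, 1, -5
d²: 9, 9, 4, 4, 36, 1, 25; Σd² = 88
ρ = 1 − 6·88/(7·48) = 1 − 528/336 = -0.571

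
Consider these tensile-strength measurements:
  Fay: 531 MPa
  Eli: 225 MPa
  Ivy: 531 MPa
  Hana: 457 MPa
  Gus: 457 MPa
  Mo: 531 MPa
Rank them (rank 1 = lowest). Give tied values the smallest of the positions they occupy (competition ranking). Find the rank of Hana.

2

Sorted (ascending): 225, 457, 457, 531, 531, 531
The 2 values of 457 occupy positions 2–3 → each gets rank 2.
The 3 values of 531 occupy positions 4–6 → each gets rank 4.
Hana has value 457 MPa → rank 2.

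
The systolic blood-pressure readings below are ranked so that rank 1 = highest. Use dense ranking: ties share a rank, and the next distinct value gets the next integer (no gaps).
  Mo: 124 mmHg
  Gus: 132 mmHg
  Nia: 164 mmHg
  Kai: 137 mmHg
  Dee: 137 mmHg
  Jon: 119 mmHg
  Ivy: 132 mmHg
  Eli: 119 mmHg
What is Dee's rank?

Sorted (descending): 164, 137, 137, 132, 132, 124, 119, 119
The 2 values of 137 share dense rank 2.
The 2 values of 132 share dense rank 3.
The 2 values of 119 share dense rank 5.
Remaining distinct values take the next consecutive integers.
Dee has value 137 mmHg → rank 2.

2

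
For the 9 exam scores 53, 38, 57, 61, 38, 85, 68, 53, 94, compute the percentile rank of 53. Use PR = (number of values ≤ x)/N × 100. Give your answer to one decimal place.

44.4

N = 9.
Strictly below 53: 2. Equal to 53: 2.
PR = 4/9 × 100 = 44.4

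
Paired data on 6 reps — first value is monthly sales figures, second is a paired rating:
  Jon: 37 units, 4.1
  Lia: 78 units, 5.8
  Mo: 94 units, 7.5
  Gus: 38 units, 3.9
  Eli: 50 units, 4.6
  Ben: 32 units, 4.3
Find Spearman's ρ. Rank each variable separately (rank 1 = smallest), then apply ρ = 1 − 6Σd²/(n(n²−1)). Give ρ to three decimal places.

0.771

Ranks of variable 1: 2, 5, 6, 3, 4, 1
Ranks of variable 2: 2, 5, 6, 1, 4, 3
d = r₁ − r₂: 0, 0, 0, 2, 0, -2
d²: 0, 0, 0, 4, 0, 4; Σd² = 8
ρ = 1 − 6·8/(6·35) = 1 − 48/210 = 0.771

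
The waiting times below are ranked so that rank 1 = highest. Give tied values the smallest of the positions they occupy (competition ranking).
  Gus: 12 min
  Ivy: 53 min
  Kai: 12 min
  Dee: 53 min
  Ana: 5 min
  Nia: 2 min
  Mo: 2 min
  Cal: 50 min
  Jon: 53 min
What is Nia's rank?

8

Sorted (descending): 53, 53, 53, 50, 12, 12, 5, 2, 2
The 3 values of 53 occupy positions 1–3 → each gets rank 1.
The 2 values of 12 occupy positions 5–6 → each gets rank 5.
The 2 values of 2 occupy positions 8–9 → each gets rank 8.
Nia has value 2 min → rank 8.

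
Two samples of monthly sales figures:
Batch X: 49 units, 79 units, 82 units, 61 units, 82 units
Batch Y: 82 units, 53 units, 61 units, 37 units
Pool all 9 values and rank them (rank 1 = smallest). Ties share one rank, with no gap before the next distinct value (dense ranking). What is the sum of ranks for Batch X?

23

Sorted (ascending): 37, 49, 53, 61, 61, 79, 82, 82, 82
The 2 values of 61 share dense rank 4.
The 3 values of 82 share dense rank 6.
Remaining distinct values take the next consecutive integers.
Batch X values → pooled ranks: 49→2, 79→5, 82→6, 61→4, 82→6
Rank sum = 2 + 5 + 6 + 4 + 6 = 23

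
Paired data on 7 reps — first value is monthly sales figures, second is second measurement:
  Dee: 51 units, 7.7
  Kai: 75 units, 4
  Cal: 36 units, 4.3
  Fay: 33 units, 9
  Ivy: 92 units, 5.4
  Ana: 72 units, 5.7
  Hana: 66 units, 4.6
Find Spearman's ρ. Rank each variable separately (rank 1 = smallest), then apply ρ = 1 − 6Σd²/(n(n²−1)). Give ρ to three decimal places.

Ranks of variable 1: 3, 6, 2, 1, 7, 5, 4
Ranks of variable 2: 6, 1, 2, 7, 4, 5, 3
d = r₁ − r₂: -3, 5, 0, -6, 3, 0, 1
d²: 9, 25, 0, 36, 9, 0, 1; Σd² = 80
ρ = 1 − 6·80/(7·48) = 1 − 480/336 = -0.429

-0.429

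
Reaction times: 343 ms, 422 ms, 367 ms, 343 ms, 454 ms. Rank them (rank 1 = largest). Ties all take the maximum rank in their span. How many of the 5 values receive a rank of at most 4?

3

Sorted (descending): 454, 422, 367, 343, 343
The 2 values of 343 occupy positions 4–5 → each gets rank 5.
Ranks ≤ 4: {1, 2, 3} → 3 values.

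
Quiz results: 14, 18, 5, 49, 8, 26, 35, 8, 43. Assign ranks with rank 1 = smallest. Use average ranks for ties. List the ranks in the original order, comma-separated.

Sorted (ascending): 5, 8, 8, 14, 18, 26, 35, 43, 49
The 2 values of 8 occupy positions 2–3 → average rank (2+3)/2 = 2.5.

4, 5, 1, 9, 2.5, 6, 7, 2.5, 8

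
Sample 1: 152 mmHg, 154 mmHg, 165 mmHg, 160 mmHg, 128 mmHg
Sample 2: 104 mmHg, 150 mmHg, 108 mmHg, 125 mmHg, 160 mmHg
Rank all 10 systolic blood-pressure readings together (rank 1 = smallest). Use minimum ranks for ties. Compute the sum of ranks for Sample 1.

35

Sorted (ascending): 104, 108, 125, 128, 150, 152, 154, 160, 160, 165
The 2 values of 160 occupy positions 8–9 → each gets rank 8.
Sample 1 values → pooled ranks: 152→6, 154→7, 165→10, 160→8, 128→4
Rank sum = 6 + 7 + 10 + 8 + 4 = 35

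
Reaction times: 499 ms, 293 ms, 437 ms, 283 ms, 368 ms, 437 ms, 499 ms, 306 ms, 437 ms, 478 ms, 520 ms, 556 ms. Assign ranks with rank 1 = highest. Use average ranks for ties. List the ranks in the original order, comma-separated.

Sorted (descending): 556, 520, 499, 499, 478, 437, 437, 437, 368, 306, 293, 283
The 2 values of 499 occupy positions 3–4 → average rank (3+4)/2 = 3.5.
The 3 values of 437 occupy positions 6–8 → average rank 7.

3.5, 11, 7, 12, 9, 7, 3.5, 10, 7, 5, 2, 1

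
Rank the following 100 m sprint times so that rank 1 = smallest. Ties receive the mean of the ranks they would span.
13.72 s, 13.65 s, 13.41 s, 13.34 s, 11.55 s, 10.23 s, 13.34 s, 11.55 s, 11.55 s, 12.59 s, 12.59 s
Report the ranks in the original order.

Sorted (ascending): 10.23, 11.55, 11.55, 11.55, 12.59, 12.59, 13.34, 13.34, 13.41, 13.65, 13.72
The 3 values of 11.55 occupy positions 2–4 → average rank 3.
The 2 values of 12.59 occupy positions 5–6 → average rank (5+6)/2 = 5.5.
The 2 values of 13.34 occupy positions 7–8 → average rank (7+8)/2 = 7.5.

11, 10, 9, 7.5, 3, 1, 7.5, 3, 3, 5.5, 5.5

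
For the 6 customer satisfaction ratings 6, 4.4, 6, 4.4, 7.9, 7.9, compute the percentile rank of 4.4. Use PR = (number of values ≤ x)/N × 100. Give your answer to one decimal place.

33.3

N = 6.
Strictly below 4.4: 0. Equal to 4.4: 2.
PR = 2/6 × 100 = 33.3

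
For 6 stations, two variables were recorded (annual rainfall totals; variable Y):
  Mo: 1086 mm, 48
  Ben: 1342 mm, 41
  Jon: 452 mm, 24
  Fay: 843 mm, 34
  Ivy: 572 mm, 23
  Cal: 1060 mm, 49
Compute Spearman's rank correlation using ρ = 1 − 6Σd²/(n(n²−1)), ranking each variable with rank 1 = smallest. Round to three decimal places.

0.714

Ranks of variable 1: 5, 6, 1, 3, 2, 4
Ranks of variable 2: 5, 4, 2, 3, 1, 6
d = r₁ − r₂: 0, 2, -1, 0, 1, -2
d²: 0, 4, 1, 0, 1, 4; Σd² = 10
ρ = 1 − 6·10/(6·35) = 1 − 60/210 = 0.714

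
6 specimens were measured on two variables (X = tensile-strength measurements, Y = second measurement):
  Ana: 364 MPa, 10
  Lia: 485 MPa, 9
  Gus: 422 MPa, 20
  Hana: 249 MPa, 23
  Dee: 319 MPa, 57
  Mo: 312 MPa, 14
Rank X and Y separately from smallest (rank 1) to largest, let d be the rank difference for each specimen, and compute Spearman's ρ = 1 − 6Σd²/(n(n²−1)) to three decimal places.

-0.600

Ranks of variable 1: 4, 6, 5, 1, 3, 2
Ranks of variable 2: 2, 1, 4, 5, 6, 3
d = r₁ − r₂: 2, 5, 1, -4, -3, -1
d²: 4, 25, 1, 16, 9, 1; Σd² = 56
ρ = 1 − 6·56/(6·35) = 1 − 336/210 = -0.600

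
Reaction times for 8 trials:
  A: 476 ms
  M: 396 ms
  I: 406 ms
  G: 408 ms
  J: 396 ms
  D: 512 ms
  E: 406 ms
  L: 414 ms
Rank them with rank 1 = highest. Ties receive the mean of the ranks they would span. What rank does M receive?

7.5

Sorted (descending): 512, 476, 414, 408, 406, 406, 396, 396
The 2 values of 406 occupy positions 5–6 → average rank (5+6)/2 = 5.5.
The 2 values of 396 occupy positions 7–8 → average rank (7+8)/2 = 7.5.
M has value 396 ms → rank 7.5.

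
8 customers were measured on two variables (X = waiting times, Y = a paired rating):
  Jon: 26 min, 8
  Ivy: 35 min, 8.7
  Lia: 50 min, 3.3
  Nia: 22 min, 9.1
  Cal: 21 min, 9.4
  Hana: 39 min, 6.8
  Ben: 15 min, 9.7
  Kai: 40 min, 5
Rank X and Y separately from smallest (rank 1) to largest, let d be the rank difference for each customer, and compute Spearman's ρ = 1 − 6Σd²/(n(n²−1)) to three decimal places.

Ranks of variable 1: 4, 5, 8, 3, 2, 6, 1, 7
Ranks of variable 2: 4, 5, 1, 6, 7, 3, 8, 2
d = r₁ − r₂: 0, 0, 7, -3, -5, 3, -7, 5
d²: 0, 0, 49, 9, 25, 9, 49, 25; Σd² = 166
ρ = 1 − 6·166/(8·63) = 1 − 996/504 = -0.976

-0.976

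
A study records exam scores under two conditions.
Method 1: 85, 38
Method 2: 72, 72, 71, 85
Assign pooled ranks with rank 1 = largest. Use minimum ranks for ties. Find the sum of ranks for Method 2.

Sorted (descending): 85, 85, 72, 72, 71, 38
The 2 values of 85 occupy positions 1–2 → each gets rank 1.
The 2 values of 72 occupy positions 3–4 → each gets rank 3.
Method 2 values → pooled ranks: 72→3, 72→3, 71→5, 85→1
Rank sum = 3 + 3 + 5 + 1 = 12

12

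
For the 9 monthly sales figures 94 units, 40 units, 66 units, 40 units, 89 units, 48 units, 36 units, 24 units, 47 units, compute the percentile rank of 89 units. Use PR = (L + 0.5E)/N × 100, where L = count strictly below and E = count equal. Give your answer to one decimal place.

N = 9.
Strictly below 89: 7. Equal to 89: 1.
PR = (7 + 0.5·1)/9 × 100 = 83.3

83.3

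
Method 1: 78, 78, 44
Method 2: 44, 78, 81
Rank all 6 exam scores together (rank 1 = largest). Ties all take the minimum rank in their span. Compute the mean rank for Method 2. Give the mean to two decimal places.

Sorted (descending): 81, 78, 78, 78, 44, 44
The 3 values of 78 occupy positions 2–4 → each gets rank 2.
The 2 values of 44 occupy positions 5–6 → each gets rank 5.
Method 2 values → pooled ranks: 44→5, 78→2, 81→1
Mean rank = (5 + 2 + 1) / 3 = 2.67

2.67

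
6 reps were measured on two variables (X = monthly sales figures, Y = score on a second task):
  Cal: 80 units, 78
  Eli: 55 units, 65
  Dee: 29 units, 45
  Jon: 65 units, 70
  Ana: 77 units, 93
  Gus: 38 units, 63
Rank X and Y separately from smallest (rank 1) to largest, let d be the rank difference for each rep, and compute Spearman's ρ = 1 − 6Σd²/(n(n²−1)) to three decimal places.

0.943

Ranks of variable 1: 6, 3, 1, 4, 5, 2
Ranks of variable 2: 5, 3, 1, 4, 6, 2
d = r₁ − r₂: 1, 0, 0, 0, -1, 0
d²: 1, 0, 0, 0, 1, 0; Σd² = 2
ρ = 1 − 6·2/(6·35) = 1 − 12/210 = 0.943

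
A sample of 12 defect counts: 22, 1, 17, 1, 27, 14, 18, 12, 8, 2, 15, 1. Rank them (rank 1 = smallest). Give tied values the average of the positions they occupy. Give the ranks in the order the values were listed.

11, 2, 9, 2, 12, 7, 10, 6, 5, 4, 8, 2

Sorted (ascending): 1, 1, 1, 2, 8, 12, 14, 15, 17, 18, 22, 27
The 3 values of 1 occupy positions 1–3 → average rank 2.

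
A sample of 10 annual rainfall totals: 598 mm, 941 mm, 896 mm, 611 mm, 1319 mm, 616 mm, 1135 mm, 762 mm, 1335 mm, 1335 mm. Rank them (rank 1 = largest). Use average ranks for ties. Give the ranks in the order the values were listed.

Sorted (descending): 1335, 1335, 1319, 1135, 941, 896, 762, 616, 611, 598
The 2 values of 1335 occupy positions 1–2 → average rank (1+2)/2 = 1.5.

10, 5, 6, 9, 3, 8, 4, 7, 1.5, 1.5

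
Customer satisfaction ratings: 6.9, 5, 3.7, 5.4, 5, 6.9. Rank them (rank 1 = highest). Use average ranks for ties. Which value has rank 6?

Sorted (descending): 6.9, 6.9, 5.4, 5, 5, 3.7
The 2 values of 6.9 occupy positions 1–2 → average rank (1+2)/2 = 1.5.
The 2 values of 5 occupy positions 4–5 → average rank (4+5)/2 = 4.5.
Rank 6 → value 3.7.

3.7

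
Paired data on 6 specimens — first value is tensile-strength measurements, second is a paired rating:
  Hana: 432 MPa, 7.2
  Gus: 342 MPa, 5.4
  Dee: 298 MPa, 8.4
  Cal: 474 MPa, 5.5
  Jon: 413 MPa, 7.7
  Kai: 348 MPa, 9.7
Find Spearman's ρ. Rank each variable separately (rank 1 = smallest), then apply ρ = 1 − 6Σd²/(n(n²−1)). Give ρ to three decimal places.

-0.314

Ranks of variable 1: 5, 2, 1, 6, 4, 3
Ranks of variable 2: 3, 1, 5, 2, 4, 6
d = r₁ − r₂: 2, 1, -4, 4, 0, -3
d²: 4, 1, 16, 16, 0, 9; Σd² = 46
ρ = 1 − 6·46/(6·35) = 1 − 276/210 = -0.314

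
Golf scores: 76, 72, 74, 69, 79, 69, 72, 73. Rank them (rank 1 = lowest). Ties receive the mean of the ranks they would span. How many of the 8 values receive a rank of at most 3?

2

Sorted (ascending): 69, 69, 72, 72, 73, 74, 76, 79
The 2 values of 69 occupy positions 1–2 → average rank (1+2)/2 = 1.5.
The 2 values of 72 occupy positions 3–4 → average rank (3+4)/2 = 3.5.
Ranks ≤ 3: {1.5, 1.5} → 2 values.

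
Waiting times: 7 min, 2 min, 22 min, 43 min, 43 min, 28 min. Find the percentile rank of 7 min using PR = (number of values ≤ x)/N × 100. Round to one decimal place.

N = 6.
Strictly below 7: 1. Equal to 7: 1.
PR = 2/6 × 100 = 33.3

33.3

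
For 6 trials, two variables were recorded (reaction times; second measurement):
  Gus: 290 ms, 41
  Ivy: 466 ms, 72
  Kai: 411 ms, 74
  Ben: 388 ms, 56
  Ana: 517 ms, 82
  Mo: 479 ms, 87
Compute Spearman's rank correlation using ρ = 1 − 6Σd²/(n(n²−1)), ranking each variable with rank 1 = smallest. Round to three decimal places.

Ranks of variable 1: 1, 4, 3, 2, 6, 5
Ranks of variable 2: 1, 3, 4, 2, 5, 6
d = r₁ − r₂: 0, 1, -1, 0, 1, -1
d²: 0, 1, 1, 0, 1, 1; Σd² = 4
ρ = 1 − 6·4/(6·35) = 1 − 24/210 = 0.886

0.886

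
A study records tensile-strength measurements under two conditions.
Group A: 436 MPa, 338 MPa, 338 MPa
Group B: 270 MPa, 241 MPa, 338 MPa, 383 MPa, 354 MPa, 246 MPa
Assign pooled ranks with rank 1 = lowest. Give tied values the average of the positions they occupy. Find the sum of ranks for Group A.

Sorted (ascending): 241, 246, 270, 338, 338, 338, 354, 383, 436
The 3 values of 338 occupy positions 4–6 → average rank 5.
Group A values → pooled ranks: 436→9, 338→5, 338→5
Rank sum = 9 + 5 + 5 = 19

19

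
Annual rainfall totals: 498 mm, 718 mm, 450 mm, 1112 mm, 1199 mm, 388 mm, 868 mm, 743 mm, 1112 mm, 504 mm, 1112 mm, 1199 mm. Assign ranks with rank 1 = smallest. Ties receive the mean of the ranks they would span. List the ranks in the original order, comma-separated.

3, 5, 2, 9, 11.5, 1, 7, 6, 9, 4, 9, 11.5

Sorted (ascending): 388, 450, 498, 504, 718, 743, 868, 1112, 1112, 1112, 1199, 1199
The 3 values of 1112 occupy positions 8–10 → average rank 9.
The 2 values of 1199 occupy positions 11–12 → average rank (11+12)/2 = 11.5.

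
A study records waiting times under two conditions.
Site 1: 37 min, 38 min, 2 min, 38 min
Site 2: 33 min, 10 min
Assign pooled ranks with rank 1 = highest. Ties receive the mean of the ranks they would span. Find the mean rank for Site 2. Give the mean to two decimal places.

Sorted (descending): 38, 38, 37, 33, 10, 2
The 2 values of 38 occupy positions 1–2 → average rank (1+2)/2 = 1.5.
Site 2 values → pooled ranks: 33→4, 10→5
Mean rank = (4 + 5) / 2 = 4.50

4.50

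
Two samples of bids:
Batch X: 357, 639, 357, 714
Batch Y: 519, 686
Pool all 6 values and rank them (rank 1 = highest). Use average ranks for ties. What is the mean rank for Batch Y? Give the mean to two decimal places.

Sorted (descending): 714, 686, 639, 519, 357, 357
The 2 values of 357 occupy positions 5–6 → average rank (5+6)/2 = 5.5.
Batch Y values → pooled ranks: 519→4, 686→2
Mean rank = (4 + 2) / 2 = 3.00

3.00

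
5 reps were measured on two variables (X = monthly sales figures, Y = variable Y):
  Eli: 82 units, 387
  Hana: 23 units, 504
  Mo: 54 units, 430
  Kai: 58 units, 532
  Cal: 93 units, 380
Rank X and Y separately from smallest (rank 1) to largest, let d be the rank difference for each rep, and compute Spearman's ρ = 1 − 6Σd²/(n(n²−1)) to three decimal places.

-0.700

Ranks of variable 1: 4, 1, 2, 3, 5
Ranks of variable 2: 2, 4, 3, 5, 1
d = r₁ − r₂: 2, -3, -1, -2, 4
d²: 4, 9, 1, 4, 16; Σd² = 34
ρ = 1 − 6·34/(5·24) = 1 − 204/120 = -0.700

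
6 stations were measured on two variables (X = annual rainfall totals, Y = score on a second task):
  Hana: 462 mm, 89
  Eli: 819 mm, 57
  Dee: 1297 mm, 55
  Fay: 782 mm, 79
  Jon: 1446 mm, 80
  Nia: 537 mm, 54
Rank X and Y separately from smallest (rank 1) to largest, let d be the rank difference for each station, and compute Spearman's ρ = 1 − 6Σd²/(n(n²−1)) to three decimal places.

-0.086

Ranks of variable 1: 1, 4, 5, 3, 6, 2
Ranks of variable 2: 6, 3, 2, 4, 5, 1
d = r₁ − r₂: -5, 1, 3, -1, 1, 1
d²: 25, 1, 9, 1, 1, 1; Σd² = 38
ρ = 1 − 6·38/(6·35) = 1 − 228/210 = -0.086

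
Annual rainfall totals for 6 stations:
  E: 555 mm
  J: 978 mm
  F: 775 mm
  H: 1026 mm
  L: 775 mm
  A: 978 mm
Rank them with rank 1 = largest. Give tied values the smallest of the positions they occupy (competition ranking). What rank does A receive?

2

Sorted (descending): 1026, 978, 978, 775, 775, 555
The 2 values of 978 occupy positions 2–3 → each gets rank 2.
The 2 values of 775 occupy positions 4–5 → each gets rank 4.
A has value 978 mm → rank 2.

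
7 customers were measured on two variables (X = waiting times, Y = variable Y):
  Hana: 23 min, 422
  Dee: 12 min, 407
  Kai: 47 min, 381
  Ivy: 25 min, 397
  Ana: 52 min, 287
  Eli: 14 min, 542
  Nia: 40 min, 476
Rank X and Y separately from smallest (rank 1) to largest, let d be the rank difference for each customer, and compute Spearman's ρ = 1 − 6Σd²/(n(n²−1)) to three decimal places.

-0.643

Ranks of variable 1: 3, 1, 6, 4, 7, 2, 5
Ranks of variable 2: 5, 4, 2, 3, 1, 7, 6
d = r₁ − r₂: -2, -3, 4, 1, 6, -5, -1
d²: 4, 9, 16, 1, 36, 25, 1; Σd² = 92
ρ = 1 − 6·92/(7·48) = 1 − 552/336 = -0.643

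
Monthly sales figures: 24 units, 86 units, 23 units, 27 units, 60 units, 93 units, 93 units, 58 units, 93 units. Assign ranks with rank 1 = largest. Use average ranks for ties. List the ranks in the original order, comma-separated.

Sorted (descending): 93, 93, 93, 86, 60, 58, 27, 24, 23
The 3 values of 93 occupy positions 1–3 → average rank 2.

8, 4, 9, 7, 5, 2, 2, 6, 2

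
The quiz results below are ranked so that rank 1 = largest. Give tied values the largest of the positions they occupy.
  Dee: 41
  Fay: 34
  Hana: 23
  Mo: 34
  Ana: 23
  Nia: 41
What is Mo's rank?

Sorted (descending): 41, 41, 34, 34, 23, 23
The 2 values of 41 occupy positions 1–2 → each gets rank 2.
The 2 values of 34 occupy positions 3–4 → each gets rank 4.
The 2 values of 23 occupy positions 5–6 → each gets rank 6.
Mo has value 34 → rank 4.

4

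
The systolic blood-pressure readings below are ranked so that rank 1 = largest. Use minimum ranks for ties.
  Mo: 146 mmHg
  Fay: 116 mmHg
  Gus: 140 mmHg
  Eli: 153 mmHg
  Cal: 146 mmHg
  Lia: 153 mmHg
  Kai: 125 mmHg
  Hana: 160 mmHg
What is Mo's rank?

Sorted (descending): 160, 153, 153, 146, 146, 140, 125, 116
The 2 values of 153 occupy positions 2–3 → each gets rank 2.
The 2 values of 146 occupy positions 4–5 → each gets rank 4.
Mo has value 146 mmHg → rank 4.

4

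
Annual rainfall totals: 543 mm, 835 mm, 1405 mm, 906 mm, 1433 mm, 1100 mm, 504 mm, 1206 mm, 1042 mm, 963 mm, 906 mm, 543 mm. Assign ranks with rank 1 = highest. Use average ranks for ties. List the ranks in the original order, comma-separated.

Sorted (descending): 1433, 1405, 1206, 1100, 1042, 963, 906, 906, 835, 543, 543, 504
The 2 values of 906 occupy positions 7–8 → average rank (7+8)/2 = 7.5.
The 2 values of 543 occupy positions 10–11 → average rank (10+11)/2 = 10.5.

10.5, 9, 2, 7.5, 1, 4, 12, 3, 5, 6, 7.5, 10.5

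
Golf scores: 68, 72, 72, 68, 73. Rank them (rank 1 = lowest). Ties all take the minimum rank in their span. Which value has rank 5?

Sorted (ascending): 68, 68, 72, 72, 73
The 2 values of 68 occupy positions 1–2 → each gets rank 1.
The 2 values of 72 occupy positions 3–4 → each gets rank 3.
Rank 5 → value 73.

73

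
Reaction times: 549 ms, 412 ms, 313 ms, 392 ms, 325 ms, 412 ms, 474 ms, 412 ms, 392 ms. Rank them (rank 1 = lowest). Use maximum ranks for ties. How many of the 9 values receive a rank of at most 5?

Sorted (ascending): 313, 325, 392, 392, 412, 412, 412, 474, 549
The 2 values of 392 occupy positions 3–4 → each gets rank 4.
The 3 values of 412 occupy positions 5–7 → each gets rank 7.
Ranks ≤ 5: {1, 2, 4, 4} → 4 values.

4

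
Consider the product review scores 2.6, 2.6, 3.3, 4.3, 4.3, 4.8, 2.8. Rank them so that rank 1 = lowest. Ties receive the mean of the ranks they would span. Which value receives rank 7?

Sorted (ascending): 2.6, 2.6, 2.8, 3.3, 4.3, 4.3, 4.8
The 2 values of 2.6 occupy positions 1–2 → average rank (1+2)/2 = 1.5.
The 2 values of 4.3 occupy positions 5–6 → average rank (5+6)/2 = 5.5.
Rank 7 → value 4.8.

4.8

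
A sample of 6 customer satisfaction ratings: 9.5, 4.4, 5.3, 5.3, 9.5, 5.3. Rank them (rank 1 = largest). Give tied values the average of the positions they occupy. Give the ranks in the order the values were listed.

Sorted (descending): 9.5, 9.5, 5.3, 5.3, 5.3, 4.4
The 2 values of 9.5 occupy positions 1–2 → average rank (1+2)/2 = 1.5.
The 3 values of 5.3 occupy positions 3–5 → average rank 4.

1.5, 6, 4, 4, 1.5, 4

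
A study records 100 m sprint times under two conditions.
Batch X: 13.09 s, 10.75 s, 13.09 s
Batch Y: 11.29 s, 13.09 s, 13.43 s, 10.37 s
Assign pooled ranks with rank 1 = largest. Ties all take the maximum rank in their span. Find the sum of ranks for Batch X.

14

Sorted (descending): 13.43, 13.09, 13.09, 13.09, 11.29, 10.75, 10.37
The 3 values of 13.09 occupy positions 2–4 → each gets rank 4.
Batch X values → pooled ranks: 13.09→4, 10.75→6, 13.09→4
Rank sum = 4 + 6 + 4 = 14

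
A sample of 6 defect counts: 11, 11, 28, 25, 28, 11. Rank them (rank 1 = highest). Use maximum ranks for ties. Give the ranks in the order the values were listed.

6, 6, 2, 3, 2, 6

Sorted (descending): 28, 28, 25, 11, 11, 11
The 2 values of 28 occupy positions 1–2 → each gets rank 2.
The 3 values of 11 occupy positions 4–6 → each gets rank 6.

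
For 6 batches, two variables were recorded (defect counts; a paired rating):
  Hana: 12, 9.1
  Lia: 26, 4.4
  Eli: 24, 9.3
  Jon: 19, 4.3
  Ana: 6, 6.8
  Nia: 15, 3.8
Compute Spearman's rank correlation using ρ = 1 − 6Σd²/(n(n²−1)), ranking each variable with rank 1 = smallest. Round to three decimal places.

Ranks of variable 1: 2, 6, 5, 4, 1, 3
Ranks of variable 2: 5, 3, 6, 2, 4, 1
d = r₁ − r₂: -3, 3, -1, 2, -3, 2
d²: 9, 9, 1, 4, 9, 4; Σd² = 36
ρ = 1 − 6·36/(6·35) = 1 − 216/210 = -0.029

-0.029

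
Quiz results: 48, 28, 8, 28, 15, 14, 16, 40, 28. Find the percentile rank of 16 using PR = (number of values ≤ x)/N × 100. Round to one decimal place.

N = 9.
Strictly below 16: 3. Equal to 16: 1.
PR = 4/9 × 100 = 44.4

44.4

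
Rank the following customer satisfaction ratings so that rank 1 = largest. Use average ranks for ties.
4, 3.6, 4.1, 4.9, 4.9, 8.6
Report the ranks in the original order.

Sorted (descending): 8.6, 4.9, 4.9, 4.1, 4, 3.6
The 2 values of 4.9 occupy positions 2–3 → average rank (2+3)/2 = 2.5.

5, 6, 4, 2.5, 2.5, 1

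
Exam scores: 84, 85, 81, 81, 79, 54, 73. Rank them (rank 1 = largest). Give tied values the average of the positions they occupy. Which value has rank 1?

Sorted (descending): 85, 84, 81, 81, 79, 73, 54
The 2 values of 81 occupy positions 3–4 → average rank (3+4)/2 = 3.5.
Rank 1 → value 85.

85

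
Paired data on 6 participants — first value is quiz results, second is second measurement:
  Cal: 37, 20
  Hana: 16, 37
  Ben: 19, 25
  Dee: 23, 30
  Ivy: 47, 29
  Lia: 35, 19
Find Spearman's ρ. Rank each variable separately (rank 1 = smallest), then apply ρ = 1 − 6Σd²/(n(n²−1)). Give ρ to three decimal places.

Ranks of variable 1: 5, 1, 2, 3, 6, 4
Ranks of variable 2: 2, 6, 3, 5, 4, 1
d = r₁ − r₂: 3, -5, -1, -2, 2, 3
d²: 9, 25, 1, 4, 4, 9; Σd² = 52
ρ = 1 − 6·52/(6·35) = 1 − 312/210 = -0.486

-0.486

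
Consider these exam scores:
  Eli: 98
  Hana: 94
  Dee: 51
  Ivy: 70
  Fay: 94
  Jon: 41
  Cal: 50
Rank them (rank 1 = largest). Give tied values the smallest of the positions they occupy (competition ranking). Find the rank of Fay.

2

Sorted (descending): 98, 94, 94, 70, 51, 50, 41
The 2 values of 94 occupy positions 2–3 → each gets rank 2.
Fay has value 94 → rank 2.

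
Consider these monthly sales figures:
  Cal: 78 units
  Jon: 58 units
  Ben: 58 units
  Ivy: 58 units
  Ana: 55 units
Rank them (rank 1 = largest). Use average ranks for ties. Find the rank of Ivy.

3

Sorted (descending): 78, 58, 58, 58, 55
The 3 values of 58 occupy positions 2–4 → average rank 3.
Ivy has value 58 units → rank 3.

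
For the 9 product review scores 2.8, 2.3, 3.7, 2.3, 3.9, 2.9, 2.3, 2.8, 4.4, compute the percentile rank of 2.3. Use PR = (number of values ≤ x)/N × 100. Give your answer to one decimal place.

N = 9.
Strictly below 2.3: 0. Equal to 2.3: 3.
PR = 3/9 × 100 = 33.3

33.3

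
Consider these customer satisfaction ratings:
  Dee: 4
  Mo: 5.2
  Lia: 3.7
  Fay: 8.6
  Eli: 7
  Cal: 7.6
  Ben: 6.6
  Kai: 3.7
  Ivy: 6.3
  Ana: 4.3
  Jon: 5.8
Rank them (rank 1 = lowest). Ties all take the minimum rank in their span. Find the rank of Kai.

Sorted (ascending): 3.7, 3.7, 4, 4.3, 5.2, 5.8, 6.3, 6.6, 7, 7.6, 8.6
The 2 values of 3.7 occupy positions 1–2 → each gets rank 1.
Kai has value 3.7 → rank 1.

1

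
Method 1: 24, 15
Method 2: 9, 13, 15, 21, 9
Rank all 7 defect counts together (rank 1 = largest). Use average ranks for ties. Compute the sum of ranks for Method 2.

23.5

Sorted (descending): 24, 21, 15, 15, 13, 9, 9
The 2 values of 15 occupy positions 3–4 → average rank (3+4)/2 = 3.5.
The 2 values of 9 occupy positions 6–7 → average rank (6+7)/2 = 6.5.
Method 2 values → pooled ranks: 9→6.5, 13→5, 15→3.5, 21→2, 9→6.5
Rank sum = 6.5 + 5 + 3.5 + 2 + 6.5 = 23.5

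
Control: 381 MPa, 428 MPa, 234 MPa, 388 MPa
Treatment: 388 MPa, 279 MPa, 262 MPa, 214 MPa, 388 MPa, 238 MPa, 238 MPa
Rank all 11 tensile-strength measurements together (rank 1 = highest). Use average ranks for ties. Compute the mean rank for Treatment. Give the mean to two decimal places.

6.71

Sorted (descending): 428, 388, 388, 388, 381, 279, 262, 238, 238, 234, 214
The 3 values of 388 occupy positions 2–4 → average rank 3.
The 2 values of 238 occupy positions 8–9 → average rank (8+9)/2 = 8.5.
Treatment values → pooled ranks: 388→3, 279→6, 262→7, 214→11, 388→3, 238→8.5, 238→8.5
Mean rank = (3 + 6 + 7 + 11 + 3 + 8.5 + 8.5) / 7 = 6.71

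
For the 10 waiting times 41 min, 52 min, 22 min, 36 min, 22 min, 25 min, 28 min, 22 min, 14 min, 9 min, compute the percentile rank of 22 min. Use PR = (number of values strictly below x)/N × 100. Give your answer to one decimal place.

20.0

N = 10.
Strictly below 22: 2. Equal to 22: 3.
PR = 2/10 × 100 = 20.0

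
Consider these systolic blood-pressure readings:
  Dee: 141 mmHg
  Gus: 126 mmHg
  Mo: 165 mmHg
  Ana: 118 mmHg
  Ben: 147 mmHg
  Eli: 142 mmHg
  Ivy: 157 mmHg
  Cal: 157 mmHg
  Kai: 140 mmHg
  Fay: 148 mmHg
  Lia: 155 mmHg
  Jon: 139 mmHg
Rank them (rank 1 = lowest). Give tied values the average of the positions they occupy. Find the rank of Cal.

Sorted (ascending): 118, 126, 139, 140, 141, 142, 147, 148, 155, 157, 157, 165
The 2 values of 157 occupy positions 10–11 → average rank (10+11)/2 = 10.5.
Cal has value 157 mmHg → rank 10.5.

10.5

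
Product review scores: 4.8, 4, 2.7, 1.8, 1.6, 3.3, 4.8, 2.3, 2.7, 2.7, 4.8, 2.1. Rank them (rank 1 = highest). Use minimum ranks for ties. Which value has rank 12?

1.6

Sorted (descending): 4.8, 4.8, 4.8, 4, 3.3, 2.7, 2.7, 2.7, 2.3, 2.1, 1.8, 1.6
The 3 values of 4.8 occupy positions 1–3 → each gets rank 1.
The 3 values of 2.7 occupy positions 6–8 → each gets rank 6.
Rank 12 → value 1.6.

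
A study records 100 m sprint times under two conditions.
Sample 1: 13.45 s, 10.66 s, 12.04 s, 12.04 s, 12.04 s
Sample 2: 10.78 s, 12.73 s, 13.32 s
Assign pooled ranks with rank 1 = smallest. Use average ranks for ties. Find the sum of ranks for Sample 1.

Sorted (ascending): 10.66, 10.78, 12.04, 12.04, 12.04, 12.73, 13.32, 13.45
The 3 values of 12.04 occupy positions 3–5 → average rank 4.
Sample 1 values → pooled ranks: 13.45→8, 10.66→1, 12.04→4, 12.04→4, 12.04→4
Rank sum = 8 + 1 + 4 + 4 + 4 = 21

21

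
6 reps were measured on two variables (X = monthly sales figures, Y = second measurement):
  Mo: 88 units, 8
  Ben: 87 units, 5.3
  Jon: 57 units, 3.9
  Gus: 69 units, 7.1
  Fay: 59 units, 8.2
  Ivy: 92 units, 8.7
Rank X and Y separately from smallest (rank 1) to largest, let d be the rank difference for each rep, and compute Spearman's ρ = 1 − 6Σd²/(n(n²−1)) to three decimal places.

Ranks of variable 1: 5, 4, 1, 3, 2, 6
Ranks of variable 2: 4, 2, 1, 3, 5, 6
d = r₁ − r₂: 1, 2, 0, 0, -3, 0
d²: 1, 4, 0, 0, 9, 0; Σd² = 14
ρ = 1 − 6·14/(6·35) = 1 − 84/210 = 0.600

0.600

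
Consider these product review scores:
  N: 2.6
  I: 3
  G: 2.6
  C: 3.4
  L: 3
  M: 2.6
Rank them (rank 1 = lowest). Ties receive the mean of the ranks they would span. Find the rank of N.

2

Sorted (ascending): 2.6, 2.6, 2.6, 3, 3, 3.4
The 3 values of 2.6 occupy positions 1–3 → average rank 2.
The 2 values of 3 occupy positions 4–5 → average rank (4+5)/2 = 4.5.
N has value 2.6 → rank 2.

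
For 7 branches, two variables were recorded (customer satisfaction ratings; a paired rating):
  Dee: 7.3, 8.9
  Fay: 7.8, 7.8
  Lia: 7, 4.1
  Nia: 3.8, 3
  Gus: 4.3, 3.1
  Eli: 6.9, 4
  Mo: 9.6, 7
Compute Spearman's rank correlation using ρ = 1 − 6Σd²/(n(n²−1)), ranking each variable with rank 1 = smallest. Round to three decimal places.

0.857

Ranks of variable 1: 5, 6, 4, 1, 2, 3, 7
Ranks of variable 2: 7, 6, 4, 1, 2, 3, 5
d = r₁ − r₂: -2, 0, 0, 0, 0, 0, 2
d²: 4, 0, 0, 0, 0, 0, 4; Σd² = 8
ρ = 1 − 6·8/(7·48) = 1 − 48/336 = 0.857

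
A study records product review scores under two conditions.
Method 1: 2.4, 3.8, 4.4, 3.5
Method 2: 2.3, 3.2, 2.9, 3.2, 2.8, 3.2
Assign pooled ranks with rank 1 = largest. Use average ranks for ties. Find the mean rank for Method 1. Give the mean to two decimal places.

Sorted (descending): 4.4, 3.8, 3.5, 3.2, 3.2, 3.2, 2.9, 2.8, 2.4, 2.3
The 3 values of 3.2 occupy positions 4–6 → average rank 5.
Method 1 values → pooled ranks: 2.4→9, 3.8→2, 4.4→1, 3.5→3
Mean rank = (9 + 2 + 1 + 3) / 4 = 3.75

3.75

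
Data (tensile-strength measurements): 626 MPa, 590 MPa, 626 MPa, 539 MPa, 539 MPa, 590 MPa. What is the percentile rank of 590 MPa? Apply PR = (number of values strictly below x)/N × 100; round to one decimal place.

33.3

N = 6.
Strictly below 590: 2. Equal to 590: 2.
PR = 2/6 × 100 = 33.3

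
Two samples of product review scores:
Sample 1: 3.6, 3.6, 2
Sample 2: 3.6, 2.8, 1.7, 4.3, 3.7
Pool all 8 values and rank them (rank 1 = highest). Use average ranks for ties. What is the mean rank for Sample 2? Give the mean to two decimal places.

Sorted (descending): 4.3, 3.7, 3.6, 3.6, 3.6, 2.8, 2, 1.7
The 3 values of 3.6 occupy positions 3–5 → average rank 4.
Sample 2 values → pooled ranks: 3.6→4, 2.8→6, 1.7→8, 4.3→1, 3.7→2
Mean rank = (4 + 6 + 8 + 1 + 2) / 5 = 4.20

4.20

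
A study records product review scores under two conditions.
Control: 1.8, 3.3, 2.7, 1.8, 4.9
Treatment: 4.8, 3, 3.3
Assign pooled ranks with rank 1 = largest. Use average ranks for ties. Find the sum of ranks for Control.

Sorted (descending): 4.9, 4.8, 3.3, 3.3, 3, 2.7, 1.8, 1.8
The 2 values of 3.3 occupy positions 3–4 → average rank (3+4)/2 = 3.5.
The 2 values of 1.8 occupy positions 7–8 → average rank (7+8)/2 = 7.5.
Control values → pooled ranks: 1.8→7.5, 3.3→3.5, 2.7→6, 1.8→7.5, 4.9→1
Rank sum = 7.5 + 3.5 + 6 + 7.5 + 1 = 25.5

25.5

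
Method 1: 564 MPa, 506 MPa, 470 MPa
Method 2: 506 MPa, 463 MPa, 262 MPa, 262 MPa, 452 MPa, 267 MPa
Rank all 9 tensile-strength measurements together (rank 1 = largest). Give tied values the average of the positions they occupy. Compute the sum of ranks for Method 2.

37.5

Sorted (descending): 564, 506, 506, 470, 463, 452, 267, 262, 262
The 2 values of 506 occupy positions 2–3 → average rank (2+3)/2 = 2.5.
The 2 values of 262 occupy positions 8–9 → average rank (8+9)/2 = 8.5.
Method 2 values → pooled ranks: 506→2.5, 463→5, 262→8.5, 262→8.5, 452→6, 267→7
Rank sum = 2.5 + 5 + 8.5 + 8.5 + 6 + 7 = 37.5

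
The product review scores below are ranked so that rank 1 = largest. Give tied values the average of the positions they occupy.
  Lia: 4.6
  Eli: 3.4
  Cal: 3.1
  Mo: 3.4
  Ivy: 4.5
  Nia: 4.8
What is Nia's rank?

Sorted (descending): 4.8, 4.6, 4.5, 3.4, 3.4, 3.1
The 2 values of 3.4 occupy positions 4–5 → average rank (4+5)/2 = 4.5.
Nia has value 4.8 → rank 1.

1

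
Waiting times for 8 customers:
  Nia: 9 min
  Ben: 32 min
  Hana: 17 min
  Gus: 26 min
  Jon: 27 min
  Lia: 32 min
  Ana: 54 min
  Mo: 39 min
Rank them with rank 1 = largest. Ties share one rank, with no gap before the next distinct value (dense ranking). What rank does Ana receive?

Sorted (descending): 54, 39, 32, 32, 27, 26, 17, 9
The 2 values of 32 share dense rank 3.
Remaining distinct values take the next consecutive integers.
Ana has value 54 min → rank 1.

1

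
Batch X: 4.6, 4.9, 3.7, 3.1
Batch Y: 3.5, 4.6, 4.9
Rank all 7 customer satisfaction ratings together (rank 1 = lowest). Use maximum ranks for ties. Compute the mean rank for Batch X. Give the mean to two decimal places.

4.00

Sorted (ascending): 3.1, 3.5, 3.7, 4.6, 4.6, 4.9, 4.9
The 2 values of 4.6 occupy positions 4–5 → each gets rank 5.
The 2 values of 4.9 occupy positions 6–7 → each gets rank 7.
Batch X values → pooled ranks: 4.6→5, 4.9→7, 3.7→3, 3.1→1
Mean rank = (5 + 7 + 3 + 1) / 4 = 4.00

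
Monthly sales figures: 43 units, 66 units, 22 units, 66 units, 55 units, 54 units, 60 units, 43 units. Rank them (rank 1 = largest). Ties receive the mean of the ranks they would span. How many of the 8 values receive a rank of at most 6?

Sorted (descending): 66, 66, 60, 55, 54, 43, 43, 22
The 2 values of 66 occupy positions 1–2 → average rank (1+2)/2 = 1.5.
The 2 values of 43 occupy positions 6–7 → average rank (6+7)/2 = 6.5.
Ranks ≤ 6: {1.5, 1.5, 3, 4, 5} → 5 values.

5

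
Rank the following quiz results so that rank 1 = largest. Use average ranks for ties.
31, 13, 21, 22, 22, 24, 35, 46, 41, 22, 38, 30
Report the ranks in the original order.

Sorted (descending): 46, 41, 38, 35, 31, 30, 24, 22, 22, 22, 21, 13
The 3 values of 22 occupy positions 8–10 → average rank 9.

5, 12, 11, 9, 9, 7, 4, 1, 2, 9, 3, 6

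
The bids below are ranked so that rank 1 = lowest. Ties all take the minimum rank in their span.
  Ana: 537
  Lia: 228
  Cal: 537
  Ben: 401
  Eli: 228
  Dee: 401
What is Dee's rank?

3

Sorted (ascending): 228, 228, 401, 401, 537, 537
The 2 values of 228 occupy positions 1–2 → each gets rank 1.
The 2 values of 401 occupy positions 3–4 → each gets rank 3.
The 2 values of 537 occupy positions 5–6 → each gets rank 5.
Dee has value 401 → rank 3.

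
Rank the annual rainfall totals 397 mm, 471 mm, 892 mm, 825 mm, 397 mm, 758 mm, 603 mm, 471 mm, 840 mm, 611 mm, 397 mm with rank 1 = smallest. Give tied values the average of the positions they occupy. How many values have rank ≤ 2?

3

Sorted (ascending): 397, 397, 397, 471, 471, 603, 611, 758, 825, 840, 892
The 3 values of 397 occupy positions 1–3 → average rank 2.
The 2 values of 471 occupy positions 4–5 → average rank (4+5)/2 = 4.5.
Ranks ≤ 2: {2, 2, 2} → 3 values.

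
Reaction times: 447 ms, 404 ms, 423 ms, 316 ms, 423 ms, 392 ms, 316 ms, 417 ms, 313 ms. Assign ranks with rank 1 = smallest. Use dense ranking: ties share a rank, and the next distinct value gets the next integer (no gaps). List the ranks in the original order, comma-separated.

7, 4, 6, 2, 6, 3, 2, 5, 1

Sorted (ascending): 313, 316, 316, 392, 404, 417, 423, 423, 447
The 2 values of 316 share dense rank 2.
The 2 values of 423 share dense rank 6.
Remaining distinct values take the next consecutive integers.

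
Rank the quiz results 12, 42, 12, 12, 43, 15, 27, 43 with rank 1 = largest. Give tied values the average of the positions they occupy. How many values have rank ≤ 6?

Sorted (descending): 43, 43, 42, 27, 15, 12, 12, 12
The 2 values of 43 occupy positions 1–2 → average rank (1+2)/2 = 1.5.
The 3 values of 12 occupy positions 6–8 → average rank 7.
Ranks ≤ 6: {1.5, 1.5, 3, 4, 5} → 5 values.

5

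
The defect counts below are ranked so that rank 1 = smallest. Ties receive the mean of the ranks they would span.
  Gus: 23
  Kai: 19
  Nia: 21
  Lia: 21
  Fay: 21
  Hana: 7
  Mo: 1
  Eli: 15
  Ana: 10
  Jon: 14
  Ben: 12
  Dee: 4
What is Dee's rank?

Sorted (ascending): 1, 4, 7, 10, 12, 14, 15, 19, 21, 21, 21, 23
The 3 values of 21 occupy positions 9–11 → average rank 10.
Dee has value 4 → rank 2.

2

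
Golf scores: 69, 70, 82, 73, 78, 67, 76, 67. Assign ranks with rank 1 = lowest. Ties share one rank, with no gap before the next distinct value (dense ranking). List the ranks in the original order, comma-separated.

2, 3, 7, 4, 6, 1, 5, 1

Sorted (ascending): 67, 67, 69, 70, 73, 76, 78, 82
The 2 values of 67 share dense rank 1.
Remaining distinct values take the next consecutive integers.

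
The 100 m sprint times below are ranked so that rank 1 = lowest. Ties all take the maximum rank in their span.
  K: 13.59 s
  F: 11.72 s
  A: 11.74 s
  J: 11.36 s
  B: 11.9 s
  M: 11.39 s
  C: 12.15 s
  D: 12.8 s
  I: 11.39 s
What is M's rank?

Sorted (ascending): 11.36, 11.39, 11.39, 11.72, 11.74, 11.9, 12.15, 12.8, 13.59
The 2 values of 11.39 occupy positions 2–3 → each gets rank 3.
M has value 11.39 s → rank 3.

3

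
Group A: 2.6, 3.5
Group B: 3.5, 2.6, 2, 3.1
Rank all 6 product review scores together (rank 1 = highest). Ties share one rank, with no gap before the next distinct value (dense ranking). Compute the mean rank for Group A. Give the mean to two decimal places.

2.00

Sorted (descending): 3.5, 3.5, 3.1, 2.6, 2.6, 2
The 2 values of 3.5 share dense rank 1.
The 2 values of 2.6 share dense rank 3.
Remaining distinct values take the next consecutive integers.
Group A values → pooled ranks: 2.6→3, 3.5→1
Mean rank = (3 + 1) / 2 = 2.00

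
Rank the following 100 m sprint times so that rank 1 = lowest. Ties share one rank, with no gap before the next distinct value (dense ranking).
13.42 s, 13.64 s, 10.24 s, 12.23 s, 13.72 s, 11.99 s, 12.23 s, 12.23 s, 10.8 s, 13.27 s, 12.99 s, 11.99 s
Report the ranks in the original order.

7, 8, 1, 4, 9, 3, 4, 4, 2, 6, 5, 3

Sorted (ascending): 10.24, 10.8, 11.99, 11.99, 12.23, 12.23, 12.23, 12.99, 13.27, 13.42, 13.64, 13.72
The 2 values of 11.99 share dense rank 3.
The 3 values of 12.23 share dense rank 4.
Remaining distinct values take the next consecutive integers.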